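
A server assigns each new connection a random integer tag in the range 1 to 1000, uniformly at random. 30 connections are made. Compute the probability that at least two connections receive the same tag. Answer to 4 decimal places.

It's easier to compute the probability that all 30 are distinct.
P(all distinct) = 1000/1000 · 999/1000 · ··· · 971/1000 ≈ 0.6445.
So the probability of at least one match is 1 − 0.6445 = 0.3555.

0.3555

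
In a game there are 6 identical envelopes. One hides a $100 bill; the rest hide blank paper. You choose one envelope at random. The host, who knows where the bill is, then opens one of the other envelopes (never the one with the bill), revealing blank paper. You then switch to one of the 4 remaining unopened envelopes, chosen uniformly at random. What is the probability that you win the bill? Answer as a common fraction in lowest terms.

5/24

Your original envelope holds the bill with probability 1/6, so the other 5 collectively hold it with probability 5/6.
The host can always find an empty envelope to open, so this doesn't change that 5/6; it is now spread over the 4 remaining unopened envelopes.
P(win by switching) = (5/6) · (1/4) = 5/24.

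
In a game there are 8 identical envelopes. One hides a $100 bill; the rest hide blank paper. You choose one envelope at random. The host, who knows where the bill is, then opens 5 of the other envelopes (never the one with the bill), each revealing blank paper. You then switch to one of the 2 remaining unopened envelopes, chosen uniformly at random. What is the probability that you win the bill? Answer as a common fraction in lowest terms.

7/16

Your original envelope holds the bill with probability 1/8, so the other 7 collectively hold it with probability 7/8.
The host can always find 5 empty envelopes to open, so the reveals don't change that 7/8; it is now spread over the 2 remaining unopened envelopes.
P(win by switching) = (7/8) · (1/2) = 7/16.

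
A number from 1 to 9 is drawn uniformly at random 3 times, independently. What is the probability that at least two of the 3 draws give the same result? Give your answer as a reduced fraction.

P(all 3 different) = 9/9 · 8/9 · ··· · 7/9 = 56/81.
P(at least two equal) = 1 − 56/81 = 25/81.

25/81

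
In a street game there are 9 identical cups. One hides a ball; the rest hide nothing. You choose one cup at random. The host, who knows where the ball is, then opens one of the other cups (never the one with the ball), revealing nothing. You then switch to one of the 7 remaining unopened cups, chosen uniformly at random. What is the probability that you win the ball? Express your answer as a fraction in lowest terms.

8/63

Your original cup holds the ball with probability 1/9, so the other 8 collectively hold it with probability 8/9.
The host can always find an empty cup to open, so this doesn't change that 8/9; it is now spread over the 7 remaining unopened cups.
P(win by switching) = (8/9) · (1/7) = 8/63.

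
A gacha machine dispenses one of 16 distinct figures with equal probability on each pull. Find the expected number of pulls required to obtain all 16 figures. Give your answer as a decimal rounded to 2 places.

54.09

After i distinct types are collected, each trial gives a new one with probability (16−i)/16, so the expected wait for the next new type is 16/(16−i).
E = 16/16 + 16/15 + 16/14 + 16/13 + 16/12 + 16/11 + 16/10 + 16/9 + 16/8 + 16/7 + 16/6 + 16/5 + 16/4 + 16/3 + 16/2 + 16/1 = 2436559/45045 ≈ 54.09.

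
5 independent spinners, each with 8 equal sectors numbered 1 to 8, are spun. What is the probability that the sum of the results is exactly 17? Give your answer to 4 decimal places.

There are 8^5 = 32768 equally likely outcomes.
The number of ordered 5-tuples from {1,…,8} summing to 17 is 1470.
P(sum = 17) = 1470/32768 = 735/16384 ≈ 0.0449.

0.0449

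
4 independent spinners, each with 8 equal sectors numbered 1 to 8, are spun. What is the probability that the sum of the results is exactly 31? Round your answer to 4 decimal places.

There are 8^4 = 4096 equally likely outcomes.
The number of ordered 4-tuples from {1,…,8} summing to 31 is 4.
P(sum = 31) = 4/4096 = 1/1024 ≈ 0.0010.

0.0010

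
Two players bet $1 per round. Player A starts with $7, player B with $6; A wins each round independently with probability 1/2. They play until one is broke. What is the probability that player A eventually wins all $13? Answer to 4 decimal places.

0.5385

With a fair step, P(i) = ½P(i−1) + ½P(i+1) with P(0)=0, P(13)=1 has the linear solution P(i) = i/13.
P(7) = 7/13 ≈ 0.5385.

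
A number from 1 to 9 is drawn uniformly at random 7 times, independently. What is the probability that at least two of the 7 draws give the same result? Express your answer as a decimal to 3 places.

P(all 7 different) = 9/9 · 8/9 · ··· · 3/9 ≈ 0.038.
P(at least two equal) = 1 − 0.038 = 0.962.

0.962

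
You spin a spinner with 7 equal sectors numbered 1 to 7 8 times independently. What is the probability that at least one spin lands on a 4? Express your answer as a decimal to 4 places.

0.7086

P(no spin lands on a 4) = (6/7)^8 ≈ 0.2914.
P(at least one) = 1 − 0.2914 = 0.7086.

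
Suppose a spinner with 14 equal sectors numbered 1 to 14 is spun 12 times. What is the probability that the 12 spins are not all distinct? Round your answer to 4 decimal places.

P(all 12 different) = 14/14 · 13/14 · ··· · 3/14 ≈ 0.0008.
P(at least two equal) = 1 − 0.0008 = 0.9992.

0.9992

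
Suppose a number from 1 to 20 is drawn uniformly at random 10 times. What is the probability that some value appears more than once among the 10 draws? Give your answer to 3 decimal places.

0.935

P(all 10 different) = 20/20 · 19/20 · ··· · 11/20 ≈ 0.065.
P(at least two equal) = 1 − 0.065 = 0.935.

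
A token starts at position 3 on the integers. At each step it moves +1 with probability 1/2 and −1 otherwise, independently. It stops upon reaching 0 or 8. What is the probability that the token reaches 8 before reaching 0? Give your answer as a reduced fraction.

3/8

With a fair step, P(i) = ½P(i−1) + ½P(i+1) with P(0)=0, P(8)=1 has the linear solution P(i) = i/8.
P(3) = 3/8.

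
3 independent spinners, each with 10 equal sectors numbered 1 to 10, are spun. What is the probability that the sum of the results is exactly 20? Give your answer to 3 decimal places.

There are 10^3 = 1000 equally likely outcomes.
The number of ordered 3-tuples from {1,…,10} summing to 20 is 63.
P(sum = 20) = 63/1000 ≈ 0.063.

0.063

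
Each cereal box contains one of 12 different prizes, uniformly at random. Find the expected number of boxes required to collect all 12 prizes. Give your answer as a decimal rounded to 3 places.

After i distinct types are collected, each trial gives a new one with probability (12−i)/12, so the expected wait for the next new type is 12/(12−i).
E = 12/12 + 12/11 + 12/10 + 12/9 + 12/8 + 12/7 + 12/6 + 12/5 + 12/4 + 12/3 + 12/2 + 12/1 = 86021/2310 ≈ 37.239.

37.239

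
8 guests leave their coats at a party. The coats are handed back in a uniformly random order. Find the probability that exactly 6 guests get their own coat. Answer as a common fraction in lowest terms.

Choose which 6 of the 8 are fixed: C(8,6) = 28 ways.
The remaining 2 must have no fixed point: D(2) = 1.
P = 28·1/40320 = 1/1440.

1/1440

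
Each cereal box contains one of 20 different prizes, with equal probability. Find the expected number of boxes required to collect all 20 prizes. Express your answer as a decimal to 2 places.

71.95

After i distinct types are collected, each trial gives a new one with probability (20−i)/20, so the expected wait for the next new type is 20/(20−i).
E = 20/20 + 20/19 + 20/18 + 20/17 + 20/16 + 20/15 + 20/14 + 20/13 + 20/12 + 20/11 + 20/10 + 20/9 + 20/8 + 20/7 + 20/6 + 20/5 + 20/4 + 20/3 + 20/2 + 20/1 = 279175675/3879876 ≈ 71.95.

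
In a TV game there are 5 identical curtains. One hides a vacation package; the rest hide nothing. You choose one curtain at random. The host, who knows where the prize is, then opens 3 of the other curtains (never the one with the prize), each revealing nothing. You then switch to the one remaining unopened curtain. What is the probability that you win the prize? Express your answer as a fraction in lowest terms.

Your original curtain holds the prize with probability 1/5, so the other 4 collectively hold it with probability 4/5.
The host can always find 3 empty curtains to open, so the reveals don't change that 4/5; it is now spread over the 1 remaining unopened curtain.
P(win by switching) = (4/5) · (1/1) = 4/5.

4/5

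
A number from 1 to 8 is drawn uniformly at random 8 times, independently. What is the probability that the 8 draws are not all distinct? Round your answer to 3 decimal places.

0.998

P(all 8 different) = 8/8 · 7/8 · ··· · 1/8 ≈ 0.002.
P(at least two equal) = 1 − 0.002 = 0.998.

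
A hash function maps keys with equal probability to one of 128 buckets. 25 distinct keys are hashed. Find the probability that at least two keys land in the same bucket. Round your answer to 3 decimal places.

It's easier to compute the probability that all 25 are distinct.
P(all distinct) = 128/128 · 127/128 · ··· · 104/128 ≈ 0.081.
So the probability of at least one match is 1 − 0.081 = 0.919.

0.919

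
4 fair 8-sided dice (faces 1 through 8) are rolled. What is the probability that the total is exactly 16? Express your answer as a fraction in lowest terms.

There are 8^4 = 4096 equally likely outcomes.
The number of ordered 4-tuples from {1,…,8} summing to 16 is 315.
P(sum = 16) = 315/4096.

315/4096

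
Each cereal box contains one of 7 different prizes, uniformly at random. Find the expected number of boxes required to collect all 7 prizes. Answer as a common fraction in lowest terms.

363/20

After i distinct types are collected, each trial gives a new one with probability (7−i)/7, so the expected wait for the next new type is 7/(7−i).
E = 7/7 + 7/6 + 7/5 + 7/4 + 7/3 + 7/2 + 7/1 = 363/20.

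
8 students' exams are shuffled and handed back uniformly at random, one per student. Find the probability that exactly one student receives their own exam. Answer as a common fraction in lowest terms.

Choose which one is fixed: C(8,1) = 8 ways.
The remaining 7 must have no fixed point: D(7) = 1854.
P = 8·1854/40320 = 103/280.

103/280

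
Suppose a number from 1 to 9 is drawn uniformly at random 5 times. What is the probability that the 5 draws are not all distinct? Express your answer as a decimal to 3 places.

0.744

P(all 5 different) = 9/9 · 8/9 · ··· · 5/9 ≈ 0.256.
P(at least two equal) = 1 − 0.256 = 0.744.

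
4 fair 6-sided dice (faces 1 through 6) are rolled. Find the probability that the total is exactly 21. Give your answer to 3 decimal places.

There are 6^4 = 1296 equally likely outcomes.
The number of ordered 4-tuples from {1,…,6} summing to 21 is 20.
P(sum = 21) = 20/1296 = 5/324 ≈ 0.015.

0.015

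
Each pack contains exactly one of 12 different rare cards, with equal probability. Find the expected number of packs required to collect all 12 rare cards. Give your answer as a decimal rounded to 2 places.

37.24

After i distinct types are collected, each trial gives a new one with probability (12−i)/12, so the expected wait for the next new type is 12/(12−i).
E = 12/12 + 12/11 + 12/10 + 12/9 + 12/8 + 12/7 + 12/6 + 12/5 + 12/4 + 12/3 + 12/2 + 12/1 = 86021/2310 ≈ 37.24.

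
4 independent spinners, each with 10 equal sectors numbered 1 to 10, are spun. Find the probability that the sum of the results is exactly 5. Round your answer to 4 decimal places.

There are 10^4 = 10000 equally likely outcomes.
The number of ordered 4-tuples from {1,…,10} summing to 5 is 4.
P(sum = 5) = 4/10000 = 1/2500 ≈ 0.0004.

0.0004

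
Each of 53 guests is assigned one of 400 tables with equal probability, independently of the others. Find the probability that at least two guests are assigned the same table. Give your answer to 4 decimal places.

It's easier to compute the probability that all 53 are distinct.
P(all distinct) = 400/400 · 399/400 · ··· · 348/400 ≈ 0.0271.
So the probability of at least one match is 1 − 0.0271 = 0.9729.

0.9729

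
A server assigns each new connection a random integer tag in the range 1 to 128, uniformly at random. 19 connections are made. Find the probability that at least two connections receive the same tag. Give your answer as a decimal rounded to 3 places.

0.755

It's easier to compute the probability that all 19 are distinct.
P(all distinct) = 128/128 · 127/128 · ··· · 110/128 ≈ 0.245.
So the probability of at least one match is 1 − 0.245 = 0.755.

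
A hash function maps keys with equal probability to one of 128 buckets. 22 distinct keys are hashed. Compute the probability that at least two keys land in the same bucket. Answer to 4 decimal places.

0.8527

It's easier to compute the probability that all 22 are distinct.
P(all distinct) = 128/128 · 127/128 · ··· · 107/128 ≈ 0.1473.
So the probability of at least one match is 1 − 0.1473 = 0.8527.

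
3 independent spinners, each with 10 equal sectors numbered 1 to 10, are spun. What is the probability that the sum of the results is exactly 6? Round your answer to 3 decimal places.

0.010

There are 10^3 = 1000 equally likely outcomes.
The number of ordered 3-tuples from {1,…,10} summing to 6 is 10.
P(sum = 6) = 10/1000 = 1/100 ≈ 0.010.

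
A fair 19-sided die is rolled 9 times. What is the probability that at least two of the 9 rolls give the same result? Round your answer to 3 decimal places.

P(all 9 different) = 19/19 · 18/19 · ··· · 11/19 ≈ 0.104.
P(at least two equal) = 1 − 0.104 = 0.896.

0.896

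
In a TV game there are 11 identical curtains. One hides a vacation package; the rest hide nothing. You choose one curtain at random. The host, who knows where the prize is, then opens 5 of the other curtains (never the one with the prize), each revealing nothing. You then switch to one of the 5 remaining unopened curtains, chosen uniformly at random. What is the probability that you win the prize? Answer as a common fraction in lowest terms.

Your original curtain holds the prize with probability 1/11, so the other 10 collectively hold it with probability 10/11.
The host can always find 5 empty curtains to open, so the reveals don't change that 10/11; it is now spread over the 5 remaining unopened curtains.
P(win by switching) = (10/11) · (1/5) = 2/11.

2/11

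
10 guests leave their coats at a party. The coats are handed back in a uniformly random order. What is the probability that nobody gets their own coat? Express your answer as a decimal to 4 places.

This is the derangement probability: permutations of 10 with no fixed point.
D(10) = 10! · (1 − 1/1! + 1/2! − ··· + (−1)^10/10!) = 1334961.
P = 1334961/3628800 = 16481/44800 ≈ 0.3679.

0.3679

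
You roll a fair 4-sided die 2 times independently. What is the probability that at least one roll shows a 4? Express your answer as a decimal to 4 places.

P(no roll shows a 4) = (3/4)^2 ≈ 0.5625.
P(at least one) = 1 − 0.5625 = 0.4375.

0.4375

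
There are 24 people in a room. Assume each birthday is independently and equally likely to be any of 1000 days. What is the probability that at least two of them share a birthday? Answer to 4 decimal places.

0.2428

It's easier to compute the probability that all 24 are distinct.
P(all distinct) = 1000/1000 · 999/1000 · ··· · 977/1000 ≈ 0.7572.
So the probability of at least one match is 1 − 0.7572 = 0.2428.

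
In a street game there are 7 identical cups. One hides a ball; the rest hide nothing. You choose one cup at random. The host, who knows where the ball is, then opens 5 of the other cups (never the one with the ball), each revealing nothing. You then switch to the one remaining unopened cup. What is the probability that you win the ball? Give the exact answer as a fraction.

Your original cup holds the ball with probability 1/7, so the other 6 collectively hold it with probability 6/7.
The host can always find 5 empty cups to open, so the reveals don't change that 6/7; it is now spread over the 1 remaining unopened cup.
P(win by switching) = (6/7) · (1/1) = 6/7.

6/7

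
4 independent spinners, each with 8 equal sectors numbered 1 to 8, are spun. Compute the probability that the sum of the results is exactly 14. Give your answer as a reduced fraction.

There are 8^4 = 4096 equally likely outcomes.
The number of ordered 4-tuples from {1,…,8} summing to 14 is 246.
P(sum = 14) = 246/4096 = 123/2048.

123/2048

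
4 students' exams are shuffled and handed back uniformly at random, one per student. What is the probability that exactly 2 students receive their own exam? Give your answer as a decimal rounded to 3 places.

0.250

Choose which 2 of the 4 are fixed: C(4,2) = 6 ways.
The remaining 2 must have no fixed point: D(2) = 1.
P = 6·1/24 = 1/4 ≈ 0.250.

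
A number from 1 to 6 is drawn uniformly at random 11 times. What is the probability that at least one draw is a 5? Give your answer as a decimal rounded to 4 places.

P(no draw is a 5) = (5/6)^11 ≈ 0.1346.
P(at least one) = 1 − 0.1346 = 0.8654.

0.8654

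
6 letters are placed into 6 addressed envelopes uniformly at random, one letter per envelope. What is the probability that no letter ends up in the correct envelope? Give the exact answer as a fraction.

53/144

This is the derangement probability: permutations of 6 with no fixed point.
D(6) = 6! · (1 − 1/1! + 1/2! − ··· + (−1)^6/6!) = 265.
P = 265/720 = 53/144.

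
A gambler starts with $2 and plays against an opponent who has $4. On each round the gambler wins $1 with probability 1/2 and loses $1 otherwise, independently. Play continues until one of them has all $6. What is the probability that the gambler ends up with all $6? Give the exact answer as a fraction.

1/3

With a fair step, P(i) = ½P(i−1) + ½P(i+1) with P(0)=0, P(6)=1 has the linear solution P(i) = i/6.
P(2) = 2/6 = 1/3.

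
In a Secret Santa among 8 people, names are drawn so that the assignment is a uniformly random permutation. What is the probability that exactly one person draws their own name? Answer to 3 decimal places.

Choose which one is fixed: C(8,1) = 8 ways.
The remaining 7 must have no fixed point: D(7) = 1854.
P = 8·1854/40320 = 103/280 ≈ 0.368.

0.368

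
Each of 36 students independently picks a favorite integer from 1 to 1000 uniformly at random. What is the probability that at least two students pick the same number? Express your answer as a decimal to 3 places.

0.471

It's easier to compute the probability that all 36 are distinct.
P(all distinct) = 1000/1000 · 999/1000 · ··· · 965/1000 ≈ 0.529.
So the probability of at least one match is 1 − 0.529 = 0.471.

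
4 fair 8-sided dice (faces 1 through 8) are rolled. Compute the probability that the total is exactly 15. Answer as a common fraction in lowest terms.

71/1024

There are 8^4 = 4096 equally likely outcomes.
The number of ordered 4-tuples from {1,…,8} summing to 15 is 284.
P(sum = 15) = 284/4096 = 71/1024.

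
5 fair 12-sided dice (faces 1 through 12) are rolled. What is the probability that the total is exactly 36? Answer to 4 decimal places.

0.0458

There are 12^5 = 248832 equally likely outcomes.
The number of ordered 5-tuples from {1,…,12} summing to 36 is 11385.
P(sum = 36) = 11385/248832 = 1265/27648 ≈ 0.0458.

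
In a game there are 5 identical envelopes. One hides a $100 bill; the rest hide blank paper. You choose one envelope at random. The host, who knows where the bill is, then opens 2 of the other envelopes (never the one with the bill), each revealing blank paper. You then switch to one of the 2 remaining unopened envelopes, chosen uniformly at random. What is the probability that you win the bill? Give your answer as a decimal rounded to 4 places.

Your original envelope holds the bill with probability 1/5, so the other 4 collectively hold it with probability 4/5.
The host can always find 2 empty envelopes to open, so the reveals don't change that 4/5; it is now spread over the 2 remaining unopened envelopes.
P(win by switching) = (4/5) · (1/2) = 2/5 ≈ 0.4000.

0.4000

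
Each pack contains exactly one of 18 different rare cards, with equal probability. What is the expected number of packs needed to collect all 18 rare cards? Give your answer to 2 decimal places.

After i distinct types are collected, each trial gives a new one with probability (18−i)/18, so the expected wait for the next new type is 18/(18−i).
E = 18/18 + 18/17 + 18/16 + 18/15 + 18/14 + 18/13 + 18/12 + 18/11 + 18/10 + 18/9 + 18/8 + 18/7 + 18/6 + 18/5 + 18/4 + 18/3 + 18/2 + 18/1 = 42822903/680680 ≈ 62.91.

62.91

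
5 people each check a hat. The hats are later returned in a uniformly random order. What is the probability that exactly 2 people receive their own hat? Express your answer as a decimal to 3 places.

Choose which 2 of the 5 are fixed: C(5,2) = 10 ways.
The remaining 3 must have no fixed point: D(3) = 2.
P = 10·2/120 = 1/6 ≈ 0.167.

0.167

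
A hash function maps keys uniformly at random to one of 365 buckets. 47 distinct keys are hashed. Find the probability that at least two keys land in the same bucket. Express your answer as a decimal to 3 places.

0.955

It's easier to compute the probability that all 47 are distinct.
P(all distinct) = 365/365 · 364/365 · ··· · 319/365 ≈ 0.045.
So the probability of at least one match is 1 − 0.045 = 0.955.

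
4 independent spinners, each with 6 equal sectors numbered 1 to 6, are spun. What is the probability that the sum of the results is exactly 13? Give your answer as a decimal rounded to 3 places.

0.108

There are 6^4 = 1296 equally likely outcomes.
The number of ordered 4-tuples from {1,…,6} summing to 13 is 140.
P(sum = 13) = 140/1296 = 35/324 ≈ 0.108.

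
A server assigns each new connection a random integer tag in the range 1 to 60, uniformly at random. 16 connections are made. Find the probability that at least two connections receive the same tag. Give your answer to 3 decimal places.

It's easier to compute the probability that all 16 are distinct.
P(all distinct) = 60/60 · 59/60 · ··· · 45/60 ≈ 0.111.
So the probability of at least one match is 1 − 0.111 = 0.889.

0.889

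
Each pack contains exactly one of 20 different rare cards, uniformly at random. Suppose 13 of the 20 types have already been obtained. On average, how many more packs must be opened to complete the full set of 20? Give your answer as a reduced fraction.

Starting from 13 distinct types, each trial gives a new one with probability (20−i)/20 when i types are held, so the wait for the next new type is 20/(20−i).
E = 20/7 + 20/6 + 20/5 + 20/4 + 20/3 + 20/2 + 20/1 = 363/7.

363/7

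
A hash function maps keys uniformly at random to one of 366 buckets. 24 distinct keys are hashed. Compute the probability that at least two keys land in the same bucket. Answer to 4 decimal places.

It's easier to compute the probability that all 24 are distinct.
P(all distinct) = 366/366 · 365/366 · ··· · 343/366 ≈ 0.4627.
So the probability of at least one match is 1 − 0.4627 = 0.5373.

0.5373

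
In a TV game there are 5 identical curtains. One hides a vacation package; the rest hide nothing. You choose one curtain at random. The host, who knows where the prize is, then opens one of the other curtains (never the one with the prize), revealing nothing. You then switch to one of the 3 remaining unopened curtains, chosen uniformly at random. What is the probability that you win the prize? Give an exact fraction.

4/15

Your original curtain holds the prize with probability 1/5, so the other 4 collectively hold it with probability 4/5.
The host can always find an empty curtain to open, so this doesn't change that 4/5; it is now spread over the 3 remaining unopened curtains.
P(win by switching) = (4/5) · (1/3) = 4/15.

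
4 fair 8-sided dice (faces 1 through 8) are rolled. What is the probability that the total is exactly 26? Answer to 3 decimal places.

There are 8^4 = 4096 equally likely outcomes.
The number of ordered 4-tuples from {1,…,8} summing to 26 is 84.
P(sum = 26) = 84/4096 = 21/1024 ≈ 0.021.

0.021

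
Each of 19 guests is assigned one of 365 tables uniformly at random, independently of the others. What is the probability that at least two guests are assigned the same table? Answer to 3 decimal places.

0.379

It's easier to compute the probability that all 19 are distinct.
P(all distinct) = 365/365 · 364/365 · ··· · 347/365 ≈ 0.621.
So the probability of at least one match is 1 − 0.621 = 0.379.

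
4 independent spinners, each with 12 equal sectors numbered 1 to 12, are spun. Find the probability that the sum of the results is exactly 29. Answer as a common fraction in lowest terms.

265/5184

There are 12^4 = 20736 equally likely outcomes.
The number of ordered 4-tuples from {1,…,12} summing to 29 is 1060.
P(sum = 29) = 1060/20736 = 265/5184.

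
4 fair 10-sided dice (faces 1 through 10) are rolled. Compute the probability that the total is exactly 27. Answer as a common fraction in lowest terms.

6/125

There are 10^4 = 10000 equally likely outcomes.
The number of ordered 4-tuples from {1,…,10} summing to 27 is 480.
P(sum = 27) = 480/10000 = 6/125.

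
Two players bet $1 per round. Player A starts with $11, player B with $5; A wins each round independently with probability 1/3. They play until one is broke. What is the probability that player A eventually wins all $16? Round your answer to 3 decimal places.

0.031

Let r = q/p = (2/3)/(1/3) = 2. The recurrence P(i) = p·P(i+1) + q·P(i−1) with P(0)=0, P(16)=1 gives P(i) = (1 − r^i)/(1 − r^16).
P(11) = (1 − (2)^11) / (1 − (2)^16) = 2047/65535 ≈ 0.031.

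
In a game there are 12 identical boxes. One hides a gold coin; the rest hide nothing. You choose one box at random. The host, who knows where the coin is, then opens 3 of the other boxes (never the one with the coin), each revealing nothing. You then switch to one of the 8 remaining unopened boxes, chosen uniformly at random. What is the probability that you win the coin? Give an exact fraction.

Your original box holds the coin with probability 1/12, so the other 11 collectively hold it with probability 11/12.
The host can always find 3 empty boxes to open, so the reveals don't change that 11/12; it is now spread over the 8 remaining unopened boxes.
P(win by switching) = (11/12) · (1/8) = 11/96.

11/96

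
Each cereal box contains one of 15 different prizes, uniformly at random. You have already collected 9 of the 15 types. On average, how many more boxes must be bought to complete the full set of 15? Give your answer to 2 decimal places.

Starting from 9 distinct types, each trial gives a new one with probability (15−i)/15 when i types are held, so the wait for the next new type is 15/(15−i).
E = 15/6 + 15/5 + 15/4 + 15/3 + 15/2 + 15/1 = 147/4 ≈ 36.75.

36.75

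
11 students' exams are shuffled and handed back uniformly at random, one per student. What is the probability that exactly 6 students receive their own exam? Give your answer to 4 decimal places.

0.0005

Choose which 6 of the 11 are fixed: C(11,6) = 462 ways.
The remaining 5 must have no fixed point: D(5) = 44.
P = 462·44/39916800 = 11/21600 ≈ 0.0005.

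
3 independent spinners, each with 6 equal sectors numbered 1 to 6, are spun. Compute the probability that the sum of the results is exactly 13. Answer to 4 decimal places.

There are 6^3 = 216 equally likely outcomes.
The number of ordered 3-tuples from {1,…,6} summing to 13 is 21.
P(sum = 13) = 21/216 = 7/72 ≈ 0.0972.

0.0972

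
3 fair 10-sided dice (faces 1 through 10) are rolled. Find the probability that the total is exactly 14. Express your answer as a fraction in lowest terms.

There are 10^3 = 1000 equally likely outcomes.
The number of ordered 3-tuples from {1,…,10} summing to 14 is 69.
P(sum = 14) = 69/1000.

69/1000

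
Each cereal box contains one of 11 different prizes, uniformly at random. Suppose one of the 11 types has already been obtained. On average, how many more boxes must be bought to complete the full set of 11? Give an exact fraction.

Starting from 1 distinct type, each trial gives a new one with probability (11−i)/11 when i types are held, so the wait for the next new type is 11/(11−i).
E = 11/10 + 11/9 + 11/8 + 11/7 + 11/6 + 11/5 + 11/4 + 11/3 + 11/2 + 11/1 = 81191/2520.

81191/2520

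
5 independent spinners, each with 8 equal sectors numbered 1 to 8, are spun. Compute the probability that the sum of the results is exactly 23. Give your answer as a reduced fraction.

615/8192

There are 8^5 = 32768 equally likely outcomes.
The number of ordered 5-tuples from {1,…,8} summing to 23 is 2460.
P(sum = 23) = 2460/32768 = 615/8192.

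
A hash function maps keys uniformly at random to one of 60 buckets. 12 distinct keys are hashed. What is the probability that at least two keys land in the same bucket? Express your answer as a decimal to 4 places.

0.6921

It's easier to compute the probability that all 12 are distinct.
P(all distinct) = 60/60 · 59/60 · ··· · 49/60 ≈ 0.3079.
So the probability of at least one match is 1 − 0.3079 = 0.6921.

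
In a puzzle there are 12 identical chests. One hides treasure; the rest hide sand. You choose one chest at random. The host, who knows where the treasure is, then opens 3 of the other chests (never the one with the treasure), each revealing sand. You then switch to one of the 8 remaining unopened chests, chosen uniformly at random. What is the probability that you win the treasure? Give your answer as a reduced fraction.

Your original chest holds the treasure with probability 1/12, so the other 11 collectively hold it with probability 11/12.
The host can always find 3 empty chests to open, so the reveals don't change that 11/12; it is now spread over the 8 remaining unopened chests.
P(win by switching) = (11/12) · (1/8) = 11/96.

11/96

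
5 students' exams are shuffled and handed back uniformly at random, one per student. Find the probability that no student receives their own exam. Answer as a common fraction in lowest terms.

This is the derangement probability: permutations of 5 with no fixed point.
D(5) = 5! · (1 − 1/1! + 1/2! − ··· + (−1)^5/5!) = 44.
P = 44/120 = 11/30.

11/30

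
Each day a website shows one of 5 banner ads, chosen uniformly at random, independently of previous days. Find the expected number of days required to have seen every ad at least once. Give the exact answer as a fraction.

After i distinct types are collected, each trial gives a new one with probability (5−i)/5, so the expected wait for the next new type is 5/(5−i).
E = 5/5 + 5/4 + 5/3 + 5/2 + 5/1 = 137/12.

137/12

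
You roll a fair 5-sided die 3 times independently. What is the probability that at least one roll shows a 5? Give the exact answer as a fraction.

P(no roll shows a 5) = (4/5)^3 = 64/125.
P(at least one) = 1 − 64/125 = 61/125.

61/125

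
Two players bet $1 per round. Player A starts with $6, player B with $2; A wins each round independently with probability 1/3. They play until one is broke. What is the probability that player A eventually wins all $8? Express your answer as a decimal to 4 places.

0.2471

Let r = q/p = (2/3)/(1/3) = 2. The recurrence P(i) = p·P(i+1) + q·P(i−1) with P(0)=0, P(8)=1 gives P(i) = (1 − r^i)/(1 − r^8).
P(6) = (1 − (2)^6) / (1 − (2)^8) = 21/85 ≈ 0.2471.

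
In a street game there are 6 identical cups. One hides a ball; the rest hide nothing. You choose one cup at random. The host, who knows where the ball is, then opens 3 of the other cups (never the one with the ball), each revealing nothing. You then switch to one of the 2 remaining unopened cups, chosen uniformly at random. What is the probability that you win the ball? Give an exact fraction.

Your original cup holds the ball with probability 1/6, so the other 5 collectively hold it with probability 5/6.
The host can always find 3 empty cups to open, so the reveals don't change that 5/6; it is now spread over the 2 remaining unopened cups.
P(win by switching) = (5/6) · (1/2) = 5/12.

5/12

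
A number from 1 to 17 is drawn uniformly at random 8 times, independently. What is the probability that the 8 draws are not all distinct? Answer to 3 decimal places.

P(all 8 different) = 17/17 · 16/17 · ··· · 10/17 ≈ 0.141.
P(at least two equal) = 1 − 0.141 = 0.859.

0.859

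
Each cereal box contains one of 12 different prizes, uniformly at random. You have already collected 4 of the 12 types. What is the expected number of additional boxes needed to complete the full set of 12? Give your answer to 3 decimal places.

Starting from 4 distinct types, each trial gives a new one with probability (12−i)/12 when i types are held, so the wait for the next new type is 12/(12−i).
E = 12/8 + 12/7 + 12/6 + 12/5 + 12/4 + 12/3 + 12/2 + 12/1 = 2283/70 ≈ 32.614.

32.614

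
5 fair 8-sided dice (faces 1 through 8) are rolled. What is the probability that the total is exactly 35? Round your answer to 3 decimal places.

There are 8^5 = 32768 equally likely outcomes.
The number of ordered 5-tuples from {1,…,8} summing to 35 is 126.
P(sum = 35) = 126/32768 = 63/16384 ≈ 0.004.

0.004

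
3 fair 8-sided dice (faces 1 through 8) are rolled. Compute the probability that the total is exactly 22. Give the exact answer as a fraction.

3/256

There are 8^3 = 512 equally likely outcomes.
The number of ordered 3-tuples from {1,…,8} summing to 22 is 6.
P(sum = 22) = 6/512 = 3/256.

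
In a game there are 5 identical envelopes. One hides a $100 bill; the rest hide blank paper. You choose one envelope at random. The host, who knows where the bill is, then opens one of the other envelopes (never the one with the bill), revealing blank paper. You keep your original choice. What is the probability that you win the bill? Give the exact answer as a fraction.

1/5

The host can always open an empty envelope regardless of your choice, so this gives no information about your original envelope.
P(win by staying) = 1/5.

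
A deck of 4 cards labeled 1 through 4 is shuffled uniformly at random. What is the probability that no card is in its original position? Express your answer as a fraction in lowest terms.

3/8

This is the derangement probability: permutations of 4 with no fixed point.
D(4) = 4! · (1 − 1/1! + 1/2! − ··· + (−1)^4/4!) = 9.
P = 9/24 = 3/8.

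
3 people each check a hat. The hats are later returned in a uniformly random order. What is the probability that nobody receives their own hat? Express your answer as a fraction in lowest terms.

This is the derangement probability: permutations of 3 with no fixed point.
D(3) = 3! · (1 − 1/1! + 1/2! − ··· + (−1)^3/3!) = 2.
P = 2/6 = 1/3.

1/3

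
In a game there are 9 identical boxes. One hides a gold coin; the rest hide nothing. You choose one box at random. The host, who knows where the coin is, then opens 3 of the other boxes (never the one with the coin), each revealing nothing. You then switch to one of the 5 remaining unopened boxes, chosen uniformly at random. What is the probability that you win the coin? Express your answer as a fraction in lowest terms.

Your original box holds the coin with probability 1/9, so the other 8 collectively hold it with probability 8/9.
The host can always find 3 empty boxes to open, so the reveals don't change that 8/9; it is now spread over the 5 remaining unopened boxes.
P(win by switching) = (8/9) · (1/5) = 8/45.

8/45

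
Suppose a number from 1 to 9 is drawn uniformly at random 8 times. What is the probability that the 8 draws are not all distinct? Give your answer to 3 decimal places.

P(all 8 different) = 9/9 · 8/9 · ··· · 2/9 ≈ 0.008.
P(at least two equal) = 1 − 0.008 = 0.992.

0.992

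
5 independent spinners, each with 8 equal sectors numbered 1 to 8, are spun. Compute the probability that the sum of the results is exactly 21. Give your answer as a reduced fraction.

595/8192

There are 8^5 = 32768 equally likely outcomes.
The number of ordered 5-tuples from {1,…,8} summing to 21 is 2380.
P(sum = 21) = 2380/32768 = 595/8192.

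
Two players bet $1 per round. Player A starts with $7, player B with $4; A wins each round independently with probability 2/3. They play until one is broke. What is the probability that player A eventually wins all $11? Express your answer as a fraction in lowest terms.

Let r = q/p = (1/3)/(2/3) = 1/2. The recurrence P(i) = p·P(i+1) + q·P(i−1) with P(0)=0, P(11)=1 gives P(i) = (1 − r^i)/(1 − r^11).
P(7) = (1 − (1/2)^7) / (1 − (1/2)^11) = 2032/2047.

2032/2047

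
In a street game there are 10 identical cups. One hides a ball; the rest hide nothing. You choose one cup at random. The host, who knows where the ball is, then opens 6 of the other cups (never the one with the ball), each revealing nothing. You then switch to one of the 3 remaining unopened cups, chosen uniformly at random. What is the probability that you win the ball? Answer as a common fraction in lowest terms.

Your original cup holds the ball with probability 1/10, so the other 9 collectively hold it with probability 9/10.
The host can always find 6 empty cups to open, so the reveals don't change that 9/10; it is now spread over the 3 remaining unopened cups.
P(win by switching) = (9/10) · (1/3) = 3/10.

3/10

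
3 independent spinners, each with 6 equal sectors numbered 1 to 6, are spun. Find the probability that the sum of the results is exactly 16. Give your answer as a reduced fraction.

There are 6^3 = 216 equally likely outcomes.
The number of ordered 3-tuples from {1,…,6} summing to 16 is 6.
P(sum = 16) = 6/216 = 1/36.

1/36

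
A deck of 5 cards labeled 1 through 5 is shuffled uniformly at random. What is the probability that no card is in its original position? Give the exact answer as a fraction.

11/30

This is the derangement probability: permutations of 5 with no fixed point.
D(5) = 5! · (1 − 1/1! + 1/2! − ··· + (−1)^5/5!) = 44.
P = 44/120 = 11/30.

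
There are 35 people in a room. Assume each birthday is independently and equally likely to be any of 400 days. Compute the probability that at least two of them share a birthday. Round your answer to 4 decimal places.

0.7839

It's easier to compute the probability that all 35 are distinct.
P(all distinct) = 400/400 · 399/400 · ··· · 366/400 ≈ 0.2161.
So the probability of at least one match is 1 − 0.2161 = 0.7839.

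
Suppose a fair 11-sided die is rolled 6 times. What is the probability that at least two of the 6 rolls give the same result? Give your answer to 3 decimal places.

0.812

P(all 6 different) = 11/11 · 10/11 · ··· · 6/11 ≈ 0.188.
P(at least two equal) = 1 − 0.188 = 0.812.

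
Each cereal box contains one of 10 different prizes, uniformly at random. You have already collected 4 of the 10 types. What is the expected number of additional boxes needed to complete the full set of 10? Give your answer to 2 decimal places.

Starting from 4 distinct types, each trial gives a new one with probability (10−i)/10 when i types are held, so the wait for the next new type is 10/(10−i).
E = 10/6 + 10/5 + 10/4 + 10/3 + 10/2 + 10/1 = 49/2 ≈ 24.50.

24.50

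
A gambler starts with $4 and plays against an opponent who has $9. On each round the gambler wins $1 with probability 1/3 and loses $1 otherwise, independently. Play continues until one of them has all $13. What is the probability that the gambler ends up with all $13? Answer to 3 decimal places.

0.002

Let r = q/p = (2/3)/(1/3) = 2. The recurrence P(i) = p·P(i+1) + q·P(i−1) with P(0)=0, P(13)=1 gives P(i) = (1 − r^i)/(1 − r^13).
P(4) = (1 − (2)^4) / (1 − (2)^13) = 15/8191 ≈ 0.002.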